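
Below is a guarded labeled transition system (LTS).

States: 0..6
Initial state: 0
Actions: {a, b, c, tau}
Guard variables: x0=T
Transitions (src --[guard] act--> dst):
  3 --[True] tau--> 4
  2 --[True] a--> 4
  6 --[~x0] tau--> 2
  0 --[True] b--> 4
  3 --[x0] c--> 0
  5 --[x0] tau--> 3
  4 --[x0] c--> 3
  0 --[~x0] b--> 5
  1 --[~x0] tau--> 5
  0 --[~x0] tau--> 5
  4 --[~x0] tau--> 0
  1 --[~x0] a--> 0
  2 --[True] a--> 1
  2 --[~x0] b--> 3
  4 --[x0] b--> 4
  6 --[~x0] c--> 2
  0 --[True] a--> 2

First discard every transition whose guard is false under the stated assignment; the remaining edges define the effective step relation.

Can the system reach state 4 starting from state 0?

Answer: REACHABLE

Trace:
9 transition(s) survive guard evaluation.
L0 = {0}
L1 = {2,4}  now seen {0,2,4}
L2 = {1,3}  now seen {0,1,2,3,4}
Reachable = {0,1,2,3,4}
witness 4: b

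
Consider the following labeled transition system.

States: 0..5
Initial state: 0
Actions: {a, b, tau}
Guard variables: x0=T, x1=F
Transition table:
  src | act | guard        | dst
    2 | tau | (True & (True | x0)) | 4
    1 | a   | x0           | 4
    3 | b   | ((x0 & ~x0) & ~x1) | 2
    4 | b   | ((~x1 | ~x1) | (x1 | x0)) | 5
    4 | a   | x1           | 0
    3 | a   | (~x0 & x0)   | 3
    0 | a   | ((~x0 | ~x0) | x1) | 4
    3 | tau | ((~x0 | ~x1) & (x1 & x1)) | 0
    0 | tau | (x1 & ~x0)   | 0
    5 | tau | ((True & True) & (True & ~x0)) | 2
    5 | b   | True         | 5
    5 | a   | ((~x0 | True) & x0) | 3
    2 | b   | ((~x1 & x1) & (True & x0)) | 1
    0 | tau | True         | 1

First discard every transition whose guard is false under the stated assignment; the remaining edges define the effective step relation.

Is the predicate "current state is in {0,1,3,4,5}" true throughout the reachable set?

Answer: INVARIANT HOLDS

Trace:
Inv-set: {0,1,3,4,5}
Reachable = {0,1,3,4,5}
  0: safe
  1: safe
  3: safe
  4: safe
  5: safe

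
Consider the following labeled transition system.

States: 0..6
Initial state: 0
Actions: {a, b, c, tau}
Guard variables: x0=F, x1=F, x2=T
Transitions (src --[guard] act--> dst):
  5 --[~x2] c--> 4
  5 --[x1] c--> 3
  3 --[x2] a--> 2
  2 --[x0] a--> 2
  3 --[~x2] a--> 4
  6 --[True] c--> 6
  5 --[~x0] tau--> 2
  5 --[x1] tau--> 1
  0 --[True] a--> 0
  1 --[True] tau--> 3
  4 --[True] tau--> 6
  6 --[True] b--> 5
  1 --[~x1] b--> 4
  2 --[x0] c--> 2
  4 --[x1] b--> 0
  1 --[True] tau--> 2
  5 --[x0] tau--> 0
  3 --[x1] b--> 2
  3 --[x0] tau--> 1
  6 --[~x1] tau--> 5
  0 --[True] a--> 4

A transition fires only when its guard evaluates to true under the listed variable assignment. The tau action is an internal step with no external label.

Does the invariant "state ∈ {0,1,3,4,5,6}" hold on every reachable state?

Answer: INVARIANT VIOLATED at state 2

Trace:
Safe = {0,1,3,4,5,6}
Reach set: {0,2,4,5,6}
  0: ✓
  2: outside
  4: ✓
  5: ✓
  6: ✓
witness against invariant: a·tau·b·tau → 2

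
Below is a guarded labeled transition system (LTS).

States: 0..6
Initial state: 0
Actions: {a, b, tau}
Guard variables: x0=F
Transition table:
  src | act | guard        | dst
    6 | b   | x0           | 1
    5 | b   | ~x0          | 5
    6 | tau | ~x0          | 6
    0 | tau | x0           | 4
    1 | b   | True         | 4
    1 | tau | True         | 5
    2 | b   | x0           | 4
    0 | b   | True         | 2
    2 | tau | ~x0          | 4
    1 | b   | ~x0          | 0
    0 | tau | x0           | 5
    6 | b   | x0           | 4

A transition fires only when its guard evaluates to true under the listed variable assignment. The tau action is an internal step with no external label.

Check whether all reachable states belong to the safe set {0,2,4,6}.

Inv-set: {0,2,4,6}
Reachable = {0,2,4}
  0: ok
  2: ok
  4: ok

Answer: INVARIANT HOLDS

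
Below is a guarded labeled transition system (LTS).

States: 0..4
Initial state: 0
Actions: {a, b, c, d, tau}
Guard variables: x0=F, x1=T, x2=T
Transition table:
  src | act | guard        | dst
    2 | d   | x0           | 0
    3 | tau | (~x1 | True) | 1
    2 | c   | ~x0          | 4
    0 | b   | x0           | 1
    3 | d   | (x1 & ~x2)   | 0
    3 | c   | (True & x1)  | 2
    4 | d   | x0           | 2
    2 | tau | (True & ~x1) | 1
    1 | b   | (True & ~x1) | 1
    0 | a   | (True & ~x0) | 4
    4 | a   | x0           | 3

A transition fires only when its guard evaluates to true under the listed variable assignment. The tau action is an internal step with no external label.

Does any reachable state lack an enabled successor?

Answer: DEADLOCK at state 4

Trace:
Reach set: {0,4}
  0: a→4  [deg 1]
  4: ∅  [STUCK]
Path to 4: a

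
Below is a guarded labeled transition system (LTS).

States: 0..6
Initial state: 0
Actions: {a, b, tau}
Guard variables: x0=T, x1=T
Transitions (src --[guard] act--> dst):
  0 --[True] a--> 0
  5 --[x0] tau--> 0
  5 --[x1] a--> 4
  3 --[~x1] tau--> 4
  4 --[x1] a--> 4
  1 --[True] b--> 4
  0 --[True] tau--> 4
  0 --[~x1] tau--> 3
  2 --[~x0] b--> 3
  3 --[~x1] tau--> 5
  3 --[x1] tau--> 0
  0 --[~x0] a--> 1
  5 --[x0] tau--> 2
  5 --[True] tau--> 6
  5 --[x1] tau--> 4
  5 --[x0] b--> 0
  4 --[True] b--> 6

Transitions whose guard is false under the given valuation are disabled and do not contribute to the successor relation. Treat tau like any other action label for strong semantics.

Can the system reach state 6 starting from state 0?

Answer: REACHABLE

Trace:
After dropping false guards: 12 live edges.
Layer 0: {0}
Layer 1: {4}  total {0,4}
Layer 2: {6}  total {0,4,6}
Reachable = {0,4,6}
Path to 6: tau·b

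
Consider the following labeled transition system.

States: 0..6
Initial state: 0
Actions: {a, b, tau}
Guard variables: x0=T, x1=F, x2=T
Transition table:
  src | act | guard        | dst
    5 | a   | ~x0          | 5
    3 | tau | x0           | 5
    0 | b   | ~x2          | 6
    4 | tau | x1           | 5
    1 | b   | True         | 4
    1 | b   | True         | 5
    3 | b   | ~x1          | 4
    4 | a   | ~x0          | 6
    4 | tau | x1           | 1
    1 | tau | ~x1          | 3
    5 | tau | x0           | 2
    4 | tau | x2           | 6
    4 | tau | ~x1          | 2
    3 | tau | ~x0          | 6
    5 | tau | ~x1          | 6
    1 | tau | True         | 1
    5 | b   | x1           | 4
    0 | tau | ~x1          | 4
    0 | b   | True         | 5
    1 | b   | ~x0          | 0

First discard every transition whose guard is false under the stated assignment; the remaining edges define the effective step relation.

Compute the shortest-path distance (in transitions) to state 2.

Answer: 2

Working:
Layered search for 2:
  depth 0: {0}
  depth 1: {4,5}
  depth 2: {2,6}
2 enters at depth 2; path b·tau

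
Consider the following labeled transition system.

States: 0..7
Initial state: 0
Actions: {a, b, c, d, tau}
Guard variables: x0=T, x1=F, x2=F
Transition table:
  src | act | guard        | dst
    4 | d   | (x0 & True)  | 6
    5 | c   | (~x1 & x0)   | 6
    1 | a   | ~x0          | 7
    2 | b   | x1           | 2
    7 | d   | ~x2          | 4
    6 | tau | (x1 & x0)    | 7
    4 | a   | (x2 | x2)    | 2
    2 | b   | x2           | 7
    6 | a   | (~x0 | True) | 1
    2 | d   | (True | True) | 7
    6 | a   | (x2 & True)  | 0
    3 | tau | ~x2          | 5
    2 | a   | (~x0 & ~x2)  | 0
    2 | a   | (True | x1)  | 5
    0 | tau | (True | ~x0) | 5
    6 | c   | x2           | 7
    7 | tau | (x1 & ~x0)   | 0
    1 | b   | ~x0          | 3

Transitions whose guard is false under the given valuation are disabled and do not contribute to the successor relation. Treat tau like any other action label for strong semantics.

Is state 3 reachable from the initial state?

Answer: UNREACHABLE

Analysis:
8 transition(s) survive guard evaluation.
L0 = {0}
L1 = {5}  cumulative {0,5}
L2 = {6}  cumulative {0,5,6}
L3 = {1}  cumulative {0,1,5,6}
Reachable = {0,1,5,6}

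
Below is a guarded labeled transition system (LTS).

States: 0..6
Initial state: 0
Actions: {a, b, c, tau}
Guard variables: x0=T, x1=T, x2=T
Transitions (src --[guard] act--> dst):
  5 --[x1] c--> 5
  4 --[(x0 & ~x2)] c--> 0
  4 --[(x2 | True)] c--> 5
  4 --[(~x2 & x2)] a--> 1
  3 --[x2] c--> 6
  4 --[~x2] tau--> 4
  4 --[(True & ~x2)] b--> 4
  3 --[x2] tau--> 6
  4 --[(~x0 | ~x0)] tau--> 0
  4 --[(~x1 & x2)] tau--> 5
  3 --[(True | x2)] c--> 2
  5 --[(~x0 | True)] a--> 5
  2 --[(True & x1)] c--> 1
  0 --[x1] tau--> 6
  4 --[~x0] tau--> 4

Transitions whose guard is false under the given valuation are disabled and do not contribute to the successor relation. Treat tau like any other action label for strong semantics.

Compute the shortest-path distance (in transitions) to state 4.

Answer: UNREACHABLE

Trace:
BFS to 4:
  L0 = {0}
  L1 = {6}
4 never appears.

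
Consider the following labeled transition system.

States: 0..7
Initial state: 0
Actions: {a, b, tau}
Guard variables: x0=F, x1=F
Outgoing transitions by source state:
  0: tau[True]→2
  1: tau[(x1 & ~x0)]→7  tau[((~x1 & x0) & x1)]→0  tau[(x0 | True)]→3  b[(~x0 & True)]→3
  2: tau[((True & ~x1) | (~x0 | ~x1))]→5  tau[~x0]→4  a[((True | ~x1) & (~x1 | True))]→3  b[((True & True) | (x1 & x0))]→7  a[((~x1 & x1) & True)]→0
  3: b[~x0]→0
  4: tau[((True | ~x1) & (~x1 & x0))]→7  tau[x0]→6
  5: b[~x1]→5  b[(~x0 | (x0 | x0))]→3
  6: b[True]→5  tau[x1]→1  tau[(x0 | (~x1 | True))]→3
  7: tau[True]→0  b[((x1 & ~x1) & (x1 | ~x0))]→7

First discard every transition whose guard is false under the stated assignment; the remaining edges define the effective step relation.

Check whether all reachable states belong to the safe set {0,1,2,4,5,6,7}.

Answer: INVARIANT VIOLATED at state 3

Trace:
Safe = {0,1,2,4,5,6,7}
Reach set: {0,2,3,4,5,7}
  0: ✓
  2: ✓
  3: ✗ unsafe
  4: ✓
  5: ✓
  7: ✓
witness against invariant: tau·a → 3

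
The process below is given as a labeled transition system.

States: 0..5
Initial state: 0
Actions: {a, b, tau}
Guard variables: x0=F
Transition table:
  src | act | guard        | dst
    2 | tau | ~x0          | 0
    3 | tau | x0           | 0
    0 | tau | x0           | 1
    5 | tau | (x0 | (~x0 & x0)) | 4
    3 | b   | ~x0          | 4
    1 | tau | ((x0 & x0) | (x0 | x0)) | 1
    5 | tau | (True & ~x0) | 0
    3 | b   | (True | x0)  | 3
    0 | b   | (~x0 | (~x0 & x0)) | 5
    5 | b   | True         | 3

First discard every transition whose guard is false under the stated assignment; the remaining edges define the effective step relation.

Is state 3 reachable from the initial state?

6 transition(s) survive guard evaluation.
L0 = {0}
L1 = {5}  cumulative {0,5}
L2 = {3}  cumulative {0,3,5}
L3 = {4}  cumulative {0,3,4,5}
Reach set: {0,3,4,5}
trace reaching 3: b·b

Answer: REACHABLE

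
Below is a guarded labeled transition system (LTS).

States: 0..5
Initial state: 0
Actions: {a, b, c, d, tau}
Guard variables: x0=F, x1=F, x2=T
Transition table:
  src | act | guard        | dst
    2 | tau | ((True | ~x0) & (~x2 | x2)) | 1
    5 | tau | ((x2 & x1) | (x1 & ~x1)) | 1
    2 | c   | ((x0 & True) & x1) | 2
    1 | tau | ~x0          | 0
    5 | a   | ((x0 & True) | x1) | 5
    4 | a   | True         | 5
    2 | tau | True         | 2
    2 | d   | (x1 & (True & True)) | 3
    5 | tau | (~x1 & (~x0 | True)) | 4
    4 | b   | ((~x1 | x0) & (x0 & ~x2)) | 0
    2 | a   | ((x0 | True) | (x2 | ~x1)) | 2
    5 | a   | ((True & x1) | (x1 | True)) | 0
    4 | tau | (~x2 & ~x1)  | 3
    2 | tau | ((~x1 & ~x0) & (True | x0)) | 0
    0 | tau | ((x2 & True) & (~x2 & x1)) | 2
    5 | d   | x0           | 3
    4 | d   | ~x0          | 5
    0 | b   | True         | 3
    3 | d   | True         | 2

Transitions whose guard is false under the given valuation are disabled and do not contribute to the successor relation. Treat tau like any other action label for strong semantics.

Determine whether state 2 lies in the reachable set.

Answer: REACHABLE

Trace:
11 transition(s) survive guard evaluation.
L0 = {0}
L1 = {3}  cumulative {0,3}
L2 = {2}  cumulative {0,2,3}
L3 = {1}  cumulative {0,1,2,3}
R = {0,1,2,3}
Path to 2: b·d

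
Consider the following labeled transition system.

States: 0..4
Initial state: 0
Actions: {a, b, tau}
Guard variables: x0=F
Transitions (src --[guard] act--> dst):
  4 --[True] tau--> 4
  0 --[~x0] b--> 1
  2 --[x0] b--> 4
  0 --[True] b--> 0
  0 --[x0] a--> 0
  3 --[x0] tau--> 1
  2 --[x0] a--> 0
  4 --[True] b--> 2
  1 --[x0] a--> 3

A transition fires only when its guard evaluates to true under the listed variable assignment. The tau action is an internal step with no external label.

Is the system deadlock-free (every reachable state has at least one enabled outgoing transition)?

Answer: DEADLOCK at state 1

Analysis:
Reachable = {0,1}
  0: b→0  b→1  [deg 2]
  1: ∅  [deadlock]
trace reaching 1: b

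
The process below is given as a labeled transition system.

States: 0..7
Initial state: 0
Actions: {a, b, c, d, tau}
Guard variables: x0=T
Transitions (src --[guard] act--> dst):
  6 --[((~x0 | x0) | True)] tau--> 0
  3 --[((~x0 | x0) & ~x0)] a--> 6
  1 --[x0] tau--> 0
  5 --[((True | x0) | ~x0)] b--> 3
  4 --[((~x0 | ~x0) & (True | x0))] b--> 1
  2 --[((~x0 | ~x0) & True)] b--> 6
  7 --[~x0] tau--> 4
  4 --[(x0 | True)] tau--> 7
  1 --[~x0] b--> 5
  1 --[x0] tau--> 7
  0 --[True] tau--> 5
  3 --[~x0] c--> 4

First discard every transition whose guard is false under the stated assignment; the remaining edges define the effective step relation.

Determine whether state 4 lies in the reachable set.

Answer: UNREACHABLE

Working:
6 transition(s) survive guard evaluation.
L0 = {0}
L1 = {5}  total {0,5}
L2 = {3}  total {0,3,5}
Reach set: {0,3,5}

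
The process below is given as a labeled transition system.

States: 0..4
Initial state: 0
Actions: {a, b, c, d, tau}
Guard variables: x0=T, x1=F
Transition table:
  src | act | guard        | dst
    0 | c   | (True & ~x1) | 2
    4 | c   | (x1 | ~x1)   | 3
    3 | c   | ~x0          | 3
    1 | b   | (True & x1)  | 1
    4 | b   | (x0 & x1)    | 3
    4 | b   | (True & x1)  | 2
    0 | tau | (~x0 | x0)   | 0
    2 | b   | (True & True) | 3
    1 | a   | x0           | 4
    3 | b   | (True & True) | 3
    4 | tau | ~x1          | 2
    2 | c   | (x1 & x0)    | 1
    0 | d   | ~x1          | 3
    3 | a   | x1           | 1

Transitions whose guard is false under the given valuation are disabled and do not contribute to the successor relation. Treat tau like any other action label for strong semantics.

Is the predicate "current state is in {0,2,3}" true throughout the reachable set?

Safe = {0,2,3}
Reachable = {0,2,3}
  0: ok
  2: ok
  3: ok

Answer: INVARIANT HOLDS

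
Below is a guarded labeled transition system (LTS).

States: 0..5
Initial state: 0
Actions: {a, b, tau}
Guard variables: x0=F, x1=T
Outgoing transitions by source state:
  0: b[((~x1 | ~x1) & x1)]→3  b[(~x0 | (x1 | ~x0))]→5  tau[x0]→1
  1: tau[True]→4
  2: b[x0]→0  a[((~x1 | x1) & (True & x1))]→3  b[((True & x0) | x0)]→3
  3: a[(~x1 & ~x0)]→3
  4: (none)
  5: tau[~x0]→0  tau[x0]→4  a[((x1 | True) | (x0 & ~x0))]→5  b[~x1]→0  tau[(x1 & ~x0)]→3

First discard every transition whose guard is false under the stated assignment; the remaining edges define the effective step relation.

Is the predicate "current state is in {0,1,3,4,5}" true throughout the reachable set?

Answer: INVARIANT HOLDS

Trace:
Inv-set: {0,1,3,4,5}
Reachable = {0,3,5}
  0: ✓
  3: ✓
  5: ✓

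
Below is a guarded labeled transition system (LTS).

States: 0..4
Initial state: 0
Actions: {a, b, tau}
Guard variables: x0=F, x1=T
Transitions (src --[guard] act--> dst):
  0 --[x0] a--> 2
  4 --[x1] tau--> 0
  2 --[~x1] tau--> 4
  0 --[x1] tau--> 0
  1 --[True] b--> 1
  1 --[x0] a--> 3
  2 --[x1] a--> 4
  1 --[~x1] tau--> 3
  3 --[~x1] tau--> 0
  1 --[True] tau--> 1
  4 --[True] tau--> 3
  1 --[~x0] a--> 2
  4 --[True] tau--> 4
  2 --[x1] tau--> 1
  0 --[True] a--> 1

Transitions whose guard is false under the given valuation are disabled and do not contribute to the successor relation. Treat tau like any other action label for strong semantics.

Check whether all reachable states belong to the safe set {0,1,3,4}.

Answer: INVARIANT VIOLATED at state 2

Working:
Allowed set {0,1,3,4}
R = {0,1,2,3,4}
  0: safe
  1: safe
  2: outside
  3: safe
  4: safe
counterexample path to 2: a·a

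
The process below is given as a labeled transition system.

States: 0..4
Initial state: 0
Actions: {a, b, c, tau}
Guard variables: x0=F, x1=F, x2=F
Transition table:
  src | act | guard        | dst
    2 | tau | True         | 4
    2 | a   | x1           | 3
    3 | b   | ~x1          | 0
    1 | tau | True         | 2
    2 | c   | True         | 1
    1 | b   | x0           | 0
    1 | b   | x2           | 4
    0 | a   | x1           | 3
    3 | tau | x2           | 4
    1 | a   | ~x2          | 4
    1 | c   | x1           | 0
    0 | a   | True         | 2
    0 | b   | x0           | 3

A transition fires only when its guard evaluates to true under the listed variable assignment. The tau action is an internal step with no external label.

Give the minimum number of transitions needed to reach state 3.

Answer: UNREACHABLE

Analysis:
Layered search for 3:
  depth 0: {0}
  depth 1: {2}
  depth 2: {1,4}
3 never appears.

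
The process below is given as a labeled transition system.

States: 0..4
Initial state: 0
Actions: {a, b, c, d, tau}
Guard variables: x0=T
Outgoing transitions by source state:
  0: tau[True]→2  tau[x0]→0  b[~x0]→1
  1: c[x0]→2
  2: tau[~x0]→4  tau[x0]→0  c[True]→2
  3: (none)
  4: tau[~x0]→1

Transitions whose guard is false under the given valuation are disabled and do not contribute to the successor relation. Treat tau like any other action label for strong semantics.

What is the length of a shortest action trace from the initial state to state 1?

Answer: UNREACHABLE

Analysis:
Breadth-first toward 1:
  depth 0: {0}
  depth 1: {2}
1 never appears.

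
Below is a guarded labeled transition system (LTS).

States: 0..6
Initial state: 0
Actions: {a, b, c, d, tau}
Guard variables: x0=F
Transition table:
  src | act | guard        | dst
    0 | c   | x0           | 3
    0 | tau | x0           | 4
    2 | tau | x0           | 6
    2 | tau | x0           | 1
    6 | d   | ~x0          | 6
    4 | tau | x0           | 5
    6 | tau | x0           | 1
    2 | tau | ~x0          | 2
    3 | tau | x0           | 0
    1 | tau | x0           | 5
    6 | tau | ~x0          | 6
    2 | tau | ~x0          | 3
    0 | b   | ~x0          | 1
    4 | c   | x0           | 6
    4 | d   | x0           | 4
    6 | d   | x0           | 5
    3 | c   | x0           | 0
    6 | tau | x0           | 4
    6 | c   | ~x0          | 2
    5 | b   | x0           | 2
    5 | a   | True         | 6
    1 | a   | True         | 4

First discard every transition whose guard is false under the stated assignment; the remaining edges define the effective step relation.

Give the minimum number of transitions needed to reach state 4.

Layered search for 4:
  L0 = {0}
  L1 = {1}
  L2 = {4}
depth(4)=2, e.g. b·a

Answer: 2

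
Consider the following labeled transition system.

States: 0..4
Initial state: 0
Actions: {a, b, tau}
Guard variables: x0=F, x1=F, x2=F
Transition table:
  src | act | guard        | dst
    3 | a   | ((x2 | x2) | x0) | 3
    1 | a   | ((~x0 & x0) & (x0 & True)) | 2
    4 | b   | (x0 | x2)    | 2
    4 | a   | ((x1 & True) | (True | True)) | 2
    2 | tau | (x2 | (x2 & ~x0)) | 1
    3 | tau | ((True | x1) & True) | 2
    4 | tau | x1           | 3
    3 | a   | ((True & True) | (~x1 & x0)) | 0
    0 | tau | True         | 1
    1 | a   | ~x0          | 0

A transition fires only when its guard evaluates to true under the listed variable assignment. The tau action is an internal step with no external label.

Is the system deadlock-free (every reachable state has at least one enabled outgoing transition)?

Answer: DEADLOCK-FREE

Trace:
Reach set: {0,1}
  0: tau→1  [1 exit(s)]
  1: a→0  [1 exit(s)]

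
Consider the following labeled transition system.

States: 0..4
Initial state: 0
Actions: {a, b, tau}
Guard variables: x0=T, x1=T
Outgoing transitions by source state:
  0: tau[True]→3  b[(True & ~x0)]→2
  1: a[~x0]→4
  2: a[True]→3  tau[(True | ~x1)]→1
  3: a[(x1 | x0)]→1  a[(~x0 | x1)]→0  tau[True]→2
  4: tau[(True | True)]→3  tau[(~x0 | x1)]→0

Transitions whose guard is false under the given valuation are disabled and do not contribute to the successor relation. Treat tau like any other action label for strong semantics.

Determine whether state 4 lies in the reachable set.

Answer: UNREACHABLE

Analysis:
After dropping false guards: 8 live edges.
depth 0: {0}
depth 1: {3}  now seen {0,3}
depth 2: {1,2}  now seen {0,1,2,3}
Reach set: {0,1,2,3}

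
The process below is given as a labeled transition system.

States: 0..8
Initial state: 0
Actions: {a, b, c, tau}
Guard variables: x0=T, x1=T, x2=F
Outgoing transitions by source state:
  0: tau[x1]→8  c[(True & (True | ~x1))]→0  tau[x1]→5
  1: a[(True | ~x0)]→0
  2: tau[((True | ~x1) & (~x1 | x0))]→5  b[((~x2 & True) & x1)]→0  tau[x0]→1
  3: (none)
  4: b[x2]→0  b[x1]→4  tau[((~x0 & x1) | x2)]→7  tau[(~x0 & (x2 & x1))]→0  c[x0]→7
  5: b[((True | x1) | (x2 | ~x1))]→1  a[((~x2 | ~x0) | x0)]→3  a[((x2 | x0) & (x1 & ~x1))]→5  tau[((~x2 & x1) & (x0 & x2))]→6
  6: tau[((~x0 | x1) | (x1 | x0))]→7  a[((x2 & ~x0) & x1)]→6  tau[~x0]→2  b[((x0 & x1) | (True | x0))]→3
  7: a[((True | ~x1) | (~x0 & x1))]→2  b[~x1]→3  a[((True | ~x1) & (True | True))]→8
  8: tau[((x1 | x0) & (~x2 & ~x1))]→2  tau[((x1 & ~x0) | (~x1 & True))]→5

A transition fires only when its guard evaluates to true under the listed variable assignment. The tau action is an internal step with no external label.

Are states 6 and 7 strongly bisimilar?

Answer: NOT BISIMILAR

Analysis:
Refine partition for ~:
  π0 = {{0,1,2,3,4,5,6,7,8}}
  π1 = {{0},{1,7},{2,6},{3,8},{4},{5}}
  π2 = {{0},{1},{2},{3,8},{4},{5},{6},{7}}
stable after 3 split(s): 8 block(s)
6∈{6}, 7∈{7}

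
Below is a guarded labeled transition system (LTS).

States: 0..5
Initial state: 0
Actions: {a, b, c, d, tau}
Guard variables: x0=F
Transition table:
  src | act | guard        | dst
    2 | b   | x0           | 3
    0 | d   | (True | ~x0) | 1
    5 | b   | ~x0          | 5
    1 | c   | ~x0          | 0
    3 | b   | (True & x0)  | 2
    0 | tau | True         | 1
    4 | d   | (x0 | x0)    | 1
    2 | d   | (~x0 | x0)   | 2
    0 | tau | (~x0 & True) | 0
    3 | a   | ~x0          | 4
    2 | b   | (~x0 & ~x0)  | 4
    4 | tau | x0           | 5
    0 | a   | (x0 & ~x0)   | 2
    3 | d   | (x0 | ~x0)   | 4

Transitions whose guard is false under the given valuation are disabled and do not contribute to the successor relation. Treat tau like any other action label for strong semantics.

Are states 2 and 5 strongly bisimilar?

Refine partition for ~:
  P[0] = {{0,1,2,3,4,5}}
  P[1] = {{0},{1},{2},{3},{4},{5}}
6 equivalence class(es) (converged in 2)
class of 2: {2}; class of 5: {5}

Answer: NOT BISIMILAR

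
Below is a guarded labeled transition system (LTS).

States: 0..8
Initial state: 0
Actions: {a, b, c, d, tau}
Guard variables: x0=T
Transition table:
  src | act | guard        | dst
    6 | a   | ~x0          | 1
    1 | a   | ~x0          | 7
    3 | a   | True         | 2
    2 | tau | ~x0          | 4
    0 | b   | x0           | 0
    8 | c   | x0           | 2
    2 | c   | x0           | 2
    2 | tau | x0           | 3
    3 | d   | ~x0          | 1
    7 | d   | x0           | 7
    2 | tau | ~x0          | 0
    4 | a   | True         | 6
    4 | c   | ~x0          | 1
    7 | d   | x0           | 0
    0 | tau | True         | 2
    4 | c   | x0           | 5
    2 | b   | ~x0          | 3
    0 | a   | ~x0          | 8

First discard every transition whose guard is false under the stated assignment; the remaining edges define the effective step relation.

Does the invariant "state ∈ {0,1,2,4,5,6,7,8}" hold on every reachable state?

Answer: INVARIANT VIOLATED at state 3

Working:
Safe = {0,1,2,4,5,6,7,8}
Reach set: {0,2,3}
  0: ✓
  2: ✓
  3: ✗ unsafe
counterexample path to 3: tau·tau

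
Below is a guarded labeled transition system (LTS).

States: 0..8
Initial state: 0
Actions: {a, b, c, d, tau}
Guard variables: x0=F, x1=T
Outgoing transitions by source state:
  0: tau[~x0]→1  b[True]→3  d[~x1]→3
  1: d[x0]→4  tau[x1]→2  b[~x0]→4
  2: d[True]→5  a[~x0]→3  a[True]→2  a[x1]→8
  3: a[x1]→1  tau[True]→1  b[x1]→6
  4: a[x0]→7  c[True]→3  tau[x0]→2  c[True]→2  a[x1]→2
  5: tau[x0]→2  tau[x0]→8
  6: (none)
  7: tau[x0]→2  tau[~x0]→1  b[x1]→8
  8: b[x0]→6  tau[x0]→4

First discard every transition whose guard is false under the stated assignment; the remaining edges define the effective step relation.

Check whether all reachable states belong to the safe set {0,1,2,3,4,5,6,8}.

Answer: INVARIANT HOLDS

Analysis:
Safe = {0,1,2,3,4,5,6,8}
R = {0,1,2,3,4,5,6,8}
  0: ✓
  1: ✓
  2: ✓
  3: ✓
  4: ✓
  5: ✓
  6: ✓
  8: ✓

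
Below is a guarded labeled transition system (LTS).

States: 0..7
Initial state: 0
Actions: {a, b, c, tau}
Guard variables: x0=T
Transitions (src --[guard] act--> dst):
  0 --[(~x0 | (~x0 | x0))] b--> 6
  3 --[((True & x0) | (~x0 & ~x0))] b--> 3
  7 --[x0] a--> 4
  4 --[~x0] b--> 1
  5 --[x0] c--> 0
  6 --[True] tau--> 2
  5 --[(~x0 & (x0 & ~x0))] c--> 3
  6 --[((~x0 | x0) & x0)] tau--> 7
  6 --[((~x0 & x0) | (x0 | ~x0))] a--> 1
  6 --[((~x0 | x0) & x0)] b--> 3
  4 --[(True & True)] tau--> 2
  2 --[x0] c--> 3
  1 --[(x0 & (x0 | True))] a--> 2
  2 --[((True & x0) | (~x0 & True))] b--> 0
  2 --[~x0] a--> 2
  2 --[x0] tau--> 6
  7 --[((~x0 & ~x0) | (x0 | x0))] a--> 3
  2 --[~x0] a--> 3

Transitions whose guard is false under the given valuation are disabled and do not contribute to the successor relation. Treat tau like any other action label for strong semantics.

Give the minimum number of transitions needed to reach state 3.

BFS to 3:
  Layer 0: {0}
  Layer 1: {6}
  Layer 2: {1,2,3,7}
3 enters at depth 2; path b·b

Answer: 2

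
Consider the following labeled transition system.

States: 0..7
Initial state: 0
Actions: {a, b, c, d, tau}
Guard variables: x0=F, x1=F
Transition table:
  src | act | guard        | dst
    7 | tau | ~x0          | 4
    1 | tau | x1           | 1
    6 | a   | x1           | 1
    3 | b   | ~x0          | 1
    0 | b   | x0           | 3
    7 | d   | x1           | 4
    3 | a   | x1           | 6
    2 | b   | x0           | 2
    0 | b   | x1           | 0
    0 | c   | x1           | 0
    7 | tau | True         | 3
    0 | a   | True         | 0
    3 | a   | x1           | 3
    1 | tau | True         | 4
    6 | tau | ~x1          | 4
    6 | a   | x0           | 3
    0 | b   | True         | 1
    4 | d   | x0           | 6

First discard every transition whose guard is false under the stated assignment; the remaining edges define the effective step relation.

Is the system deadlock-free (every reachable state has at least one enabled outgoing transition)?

Reachable = {0,1,4}
  0: a→0  b→1  [2 out]
  1: tau→4  [1 out]
  4: ∅  [deadlock]
witness 4: b·tau

Answer: DEADLOCK at state 4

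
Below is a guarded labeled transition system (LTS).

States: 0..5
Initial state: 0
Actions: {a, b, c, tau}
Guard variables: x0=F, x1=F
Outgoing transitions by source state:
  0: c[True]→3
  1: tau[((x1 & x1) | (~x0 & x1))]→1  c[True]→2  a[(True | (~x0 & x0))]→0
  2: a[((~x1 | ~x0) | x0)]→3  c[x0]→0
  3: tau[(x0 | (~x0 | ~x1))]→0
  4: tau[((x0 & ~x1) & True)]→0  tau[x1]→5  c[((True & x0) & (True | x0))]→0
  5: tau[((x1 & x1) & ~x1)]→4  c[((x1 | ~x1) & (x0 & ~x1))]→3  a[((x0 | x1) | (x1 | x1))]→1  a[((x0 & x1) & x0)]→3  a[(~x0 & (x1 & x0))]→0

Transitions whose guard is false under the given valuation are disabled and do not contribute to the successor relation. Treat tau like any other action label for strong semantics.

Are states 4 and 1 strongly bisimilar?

Answer: NOT BISIMILAR

Trace:
Refine partition for ~:
  round 0: {{0,1,2,3,4,5}}
  round 1: {{0},{1},{2},{3},{4,5}}
5 equivalence class(es) (converged in 2)
4∈{4,5}, 1∈{1}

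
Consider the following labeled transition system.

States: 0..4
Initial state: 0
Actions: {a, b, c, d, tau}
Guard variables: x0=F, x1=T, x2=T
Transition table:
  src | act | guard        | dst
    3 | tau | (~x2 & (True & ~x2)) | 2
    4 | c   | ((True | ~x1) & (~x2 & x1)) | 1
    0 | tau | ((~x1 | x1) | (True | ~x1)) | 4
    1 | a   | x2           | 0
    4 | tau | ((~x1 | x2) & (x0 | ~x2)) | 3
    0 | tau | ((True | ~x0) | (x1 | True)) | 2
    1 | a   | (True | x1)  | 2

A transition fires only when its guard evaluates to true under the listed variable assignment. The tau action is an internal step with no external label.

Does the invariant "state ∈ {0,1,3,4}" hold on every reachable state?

Answer: INVARIANT VIOLATED at state 2

Analysis:
Inv-set: {0,1,3,4}
Reachable = {0,2,4}
  0: ok
  2: VIOLATES
  4: ok
witness against invariant: tau → 2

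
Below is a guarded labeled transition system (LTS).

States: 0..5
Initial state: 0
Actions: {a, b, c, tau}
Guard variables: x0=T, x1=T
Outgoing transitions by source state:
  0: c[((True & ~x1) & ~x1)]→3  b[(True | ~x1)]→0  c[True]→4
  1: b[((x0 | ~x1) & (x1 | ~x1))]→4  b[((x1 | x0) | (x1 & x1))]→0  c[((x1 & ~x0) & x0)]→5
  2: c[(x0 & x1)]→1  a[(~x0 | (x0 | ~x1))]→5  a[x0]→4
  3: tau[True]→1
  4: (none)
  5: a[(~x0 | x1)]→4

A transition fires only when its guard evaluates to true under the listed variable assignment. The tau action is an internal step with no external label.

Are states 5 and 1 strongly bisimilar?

Compute ~ classes (split until stable):
  round 0: {{0,1,2,3,4,5}}
  round 1: {{0},{1},{2},{3},{4},{5}}
6 equivalence class(es) (converged in 2)
5∈{5}, 1∈{1}

Answer: NOT BISIMILAR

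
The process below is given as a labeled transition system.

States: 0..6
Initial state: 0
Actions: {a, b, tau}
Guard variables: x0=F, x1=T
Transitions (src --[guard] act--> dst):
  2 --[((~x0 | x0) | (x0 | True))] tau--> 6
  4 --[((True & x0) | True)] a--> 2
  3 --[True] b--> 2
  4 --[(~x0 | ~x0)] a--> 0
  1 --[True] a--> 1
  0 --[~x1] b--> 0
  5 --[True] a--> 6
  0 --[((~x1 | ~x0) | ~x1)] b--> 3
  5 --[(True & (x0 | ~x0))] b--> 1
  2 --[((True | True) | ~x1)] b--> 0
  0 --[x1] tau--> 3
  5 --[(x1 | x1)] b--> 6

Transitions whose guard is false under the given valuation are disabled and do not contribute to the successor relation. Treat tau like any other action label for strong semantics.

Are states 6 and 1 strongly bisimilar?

Answer: NOT BISIMILAR

Working:
Refine partition for ~:
  round 0: {{0,1,2,3,4,5,6}}
  round 1: {{0,2},{1,4},{3},{5},{6}}
  round 2: {{0},{1},{2},{3},{4},{5},{6}}
Fixed point at round 3; 7 class(es).
6∈{6}, 1∈{1}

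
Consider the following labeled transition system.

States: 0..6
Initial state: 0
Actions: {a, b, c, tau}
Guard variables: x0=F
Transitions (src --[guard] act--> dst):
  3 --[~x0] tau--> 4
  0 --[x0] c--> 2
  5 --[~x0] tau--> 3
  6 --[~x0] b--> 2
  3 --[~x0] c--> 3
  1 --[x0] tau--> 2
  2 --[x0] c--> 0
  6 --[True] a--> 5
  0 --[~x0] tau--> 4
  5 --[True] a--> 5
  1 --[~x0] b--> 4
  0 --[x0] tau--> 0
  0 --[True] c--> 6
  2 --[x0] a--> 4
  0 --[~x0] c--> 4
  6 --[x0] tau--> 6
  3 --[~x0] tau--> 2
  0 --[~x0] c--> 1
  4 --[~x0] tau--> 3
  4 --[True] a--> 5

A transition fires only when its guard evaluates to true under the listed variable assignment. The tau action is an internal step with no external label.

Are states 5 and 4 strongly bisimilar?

Refine partition for ~:
  π0 = {{0,1,2,3,4,5,6}}
  π1 = {{0,3},{1},{2},{4,5},{6}}
  π2 = {{0},{1},{2},{3},{4,5},{6}}
Fixed point at round 3; 6 class(es).
[5]={4,5}  [4]={4,5}

Answer: BISIMILAR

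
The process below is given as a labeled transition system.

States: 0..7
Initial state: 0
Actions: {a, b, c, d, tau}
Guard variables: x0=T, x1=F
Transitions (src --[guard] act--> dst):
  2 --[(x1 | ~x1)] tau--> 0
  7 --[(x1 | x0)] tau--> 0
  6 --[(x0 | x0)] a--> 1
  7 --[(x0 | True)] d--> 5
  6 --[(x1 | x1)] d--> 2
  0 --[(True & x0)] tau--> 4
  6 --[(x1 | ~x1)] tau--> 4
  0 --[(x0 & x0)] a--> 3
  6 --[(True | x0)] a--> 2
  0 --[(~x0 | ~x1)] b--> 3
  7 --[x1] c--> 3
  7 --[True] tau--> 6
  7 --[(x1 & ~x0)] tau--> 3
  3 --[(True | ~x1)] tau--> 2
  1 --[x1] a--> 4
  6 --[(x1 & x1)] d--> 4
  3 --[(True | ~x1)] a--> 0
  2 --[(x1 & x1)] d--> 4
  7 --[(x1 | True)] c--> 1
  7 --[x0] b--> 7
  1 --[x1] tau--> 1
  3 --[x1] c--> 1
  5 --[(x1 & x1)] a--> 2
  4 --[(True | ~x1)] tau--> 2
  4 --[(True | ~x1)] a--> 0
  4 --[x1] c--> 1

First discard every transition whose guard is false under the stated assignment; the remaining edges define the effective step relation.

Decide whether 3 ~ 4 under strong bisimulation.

Answer: BISIMILAR

Analysis:
Refine partition for ~:
  round 0: {{0,1,2,3,4,5,6,7}}
  round 1: {{0},{1,5},{2},{3,4,6},{7}}
  round 2: {{0},{1,5},{2},{3,4},{6},{7}}
Fixed point at round 3; 6 class(es).
3∈{3,4}, 4∈{3,4}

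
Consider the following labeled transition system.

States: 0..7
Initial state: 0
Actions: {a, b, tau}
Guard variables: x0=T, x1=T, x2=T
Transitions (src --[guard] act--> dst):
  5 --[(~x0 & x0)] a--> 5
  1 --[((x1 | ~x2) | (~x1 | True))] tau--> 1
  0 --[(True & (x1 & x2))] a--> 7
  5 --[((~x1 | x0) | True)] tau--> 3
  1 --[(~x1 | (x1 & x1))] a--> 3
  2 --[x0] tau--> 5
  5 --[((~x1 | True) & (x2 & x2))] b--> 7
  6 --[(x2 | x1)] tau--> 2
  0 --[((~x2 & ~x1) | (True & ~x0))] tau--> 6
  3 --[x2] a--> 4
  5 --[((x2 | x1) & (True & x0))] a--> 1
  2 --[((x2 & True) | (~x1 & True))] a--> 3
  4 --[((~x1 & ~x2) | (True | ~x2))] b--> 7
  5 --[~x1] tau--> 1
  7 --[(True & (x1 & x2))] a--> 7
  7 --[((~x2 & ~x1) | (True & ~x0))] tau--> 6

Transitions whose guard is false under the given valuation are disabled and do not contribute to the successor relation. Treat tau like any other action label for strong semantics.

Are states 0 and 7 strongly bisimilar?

Bisimulation quotient by refinement:
  P[0] = {{0,1,2,3,4,5,6,7}}
  P[1] = {{0,3,7},{1,2},{4},{5},{6}}
  P[2] = {{0,7},{1},{2},{3},{4},{5},{6}}
Fixed point at round 3; 7 class(es).
class of 0: {0,7}; class of 7: {0,7}

Answer: BISIMILAR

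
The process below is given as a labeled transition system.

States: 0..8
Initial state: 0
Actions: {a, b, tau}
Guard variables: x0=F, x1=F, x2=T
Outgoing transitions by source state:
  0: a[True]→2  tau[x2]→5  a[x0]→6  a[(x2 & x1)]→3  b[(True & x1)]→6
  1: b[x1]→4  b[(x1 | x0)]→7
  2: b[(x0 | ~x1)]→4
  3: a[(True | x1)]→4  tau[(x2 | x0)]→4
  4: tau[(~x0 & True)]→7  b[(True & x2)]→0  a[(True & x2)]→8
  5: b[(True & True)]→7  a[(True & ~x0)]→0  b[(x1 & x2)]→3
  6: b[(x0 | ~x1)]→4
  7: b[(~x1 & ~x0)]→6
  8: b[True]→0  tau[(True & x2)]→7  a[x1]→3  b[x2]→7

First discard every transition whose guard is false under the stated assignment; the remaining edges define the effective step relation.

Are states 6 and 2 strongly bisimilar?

Refine partition for ~:
  π0 = {{0,1,2,3,4,5,6,7,8}}
  π1 = {{0,3},{1},{2,6,7},{4},{5},{8}}
  π2 = {{0},{1},{2,6},{3},{4},{5},{7},{8}}
Fixed point at round 3; 8 class(es).
[6]={2,6}  [2]={2,6}

Answer: BISIMILAR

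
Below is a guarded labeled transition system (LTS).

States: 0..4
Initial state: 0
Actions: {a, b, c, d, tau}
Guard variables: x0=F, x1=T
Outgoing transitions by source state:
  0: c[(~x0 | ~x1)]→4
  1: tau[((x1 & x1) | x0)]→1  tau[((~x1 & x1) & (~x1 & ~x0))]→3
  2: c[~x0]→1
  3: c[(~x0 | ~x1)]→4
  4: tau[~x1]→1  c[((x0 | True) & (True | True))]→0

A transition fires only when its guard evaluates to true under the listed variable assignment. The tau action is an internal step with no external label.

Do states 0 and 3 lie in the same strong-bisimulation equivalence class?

Bisimulation quotient by refinement:
  P[0] = {{0,1,2,3,4}}
  P[1] = {{0,2,3,4},{1}}
  P[2] = {{0,3,4},{1},{2}}
stable after 3 split(s): 3 block(s)
0∈{0,3,4}, 3∈{0,3,4}

Answer: BISIMILAR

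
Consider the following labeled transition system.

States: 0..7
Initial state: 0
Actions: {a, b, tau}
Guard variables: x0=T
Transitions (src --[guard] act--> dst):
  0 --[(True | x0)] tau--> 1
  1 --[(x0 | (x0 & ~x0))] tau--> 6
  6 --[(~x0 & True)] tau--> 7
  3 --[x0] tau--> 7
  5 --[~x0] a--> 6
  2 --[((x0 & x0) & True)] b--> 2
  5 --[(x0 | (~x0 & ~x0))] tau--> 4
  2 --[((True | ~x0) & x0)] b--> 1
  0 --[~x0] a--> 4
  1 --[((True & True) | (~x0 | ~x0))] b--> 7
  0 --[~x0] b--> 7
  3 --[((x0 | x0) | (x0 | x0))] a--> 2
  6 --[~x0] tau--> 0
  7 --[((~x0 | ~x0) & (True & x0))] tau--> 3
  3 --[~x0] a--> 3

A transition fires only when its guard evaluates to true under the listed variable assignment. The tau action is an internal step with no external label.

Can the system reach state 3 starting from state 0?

Answer: UNREACHABLE

Working:
Guard filter leaves 8 enabled edge(s).
L0 = {0}
L1 = {1}  cumulative {0,1}
L2 = {6,7}  cumulative {0,1,6,7}
Reach set: {0,1,6,7}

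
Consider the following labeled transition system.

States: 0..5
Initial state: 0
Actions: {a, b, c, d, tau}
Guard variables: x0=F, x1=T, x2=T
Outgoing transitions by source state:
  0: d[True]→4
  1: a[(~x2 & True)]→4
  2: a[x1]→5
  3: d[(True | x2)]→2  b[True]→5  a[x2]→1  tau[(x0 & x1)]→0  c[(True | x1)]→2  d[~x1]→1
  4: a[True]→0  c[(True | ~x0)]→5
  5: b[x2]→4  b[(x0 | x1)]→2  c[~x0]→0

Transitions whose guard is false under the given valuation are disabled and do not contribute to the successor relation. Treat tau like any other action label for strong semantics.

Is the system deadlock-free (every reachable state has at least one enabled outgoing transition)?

Reachable = {0,2,4,5}
  0: d→4  [1 exit(s)]
  2: a→5  [1 exit(s)]
  4: a→0  c→5  [2 exit(s)]
  5: b→2  b→4  c→0  [3 exit(s)]

Answer: DEADLOCK-FREE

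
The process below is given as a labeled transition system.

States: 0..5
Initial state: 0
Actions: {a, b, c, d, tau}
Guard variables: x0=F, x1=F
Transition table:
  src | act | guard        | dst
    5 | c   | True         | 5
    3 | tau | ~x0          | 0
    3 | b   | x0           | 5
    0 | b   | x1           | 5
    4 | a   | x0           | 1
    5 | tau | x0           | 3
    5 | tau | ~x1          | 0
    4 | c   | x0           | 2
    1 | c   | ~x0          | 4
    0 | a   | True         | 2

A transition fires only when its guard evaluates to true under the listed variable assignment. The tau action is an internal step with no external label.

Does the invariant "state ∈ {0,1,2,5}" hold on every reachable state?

Safe = {0,1,2,5}
Reach set: {0,2}
  0: safe
  2: safe

Answer: INVARIANT HOLDS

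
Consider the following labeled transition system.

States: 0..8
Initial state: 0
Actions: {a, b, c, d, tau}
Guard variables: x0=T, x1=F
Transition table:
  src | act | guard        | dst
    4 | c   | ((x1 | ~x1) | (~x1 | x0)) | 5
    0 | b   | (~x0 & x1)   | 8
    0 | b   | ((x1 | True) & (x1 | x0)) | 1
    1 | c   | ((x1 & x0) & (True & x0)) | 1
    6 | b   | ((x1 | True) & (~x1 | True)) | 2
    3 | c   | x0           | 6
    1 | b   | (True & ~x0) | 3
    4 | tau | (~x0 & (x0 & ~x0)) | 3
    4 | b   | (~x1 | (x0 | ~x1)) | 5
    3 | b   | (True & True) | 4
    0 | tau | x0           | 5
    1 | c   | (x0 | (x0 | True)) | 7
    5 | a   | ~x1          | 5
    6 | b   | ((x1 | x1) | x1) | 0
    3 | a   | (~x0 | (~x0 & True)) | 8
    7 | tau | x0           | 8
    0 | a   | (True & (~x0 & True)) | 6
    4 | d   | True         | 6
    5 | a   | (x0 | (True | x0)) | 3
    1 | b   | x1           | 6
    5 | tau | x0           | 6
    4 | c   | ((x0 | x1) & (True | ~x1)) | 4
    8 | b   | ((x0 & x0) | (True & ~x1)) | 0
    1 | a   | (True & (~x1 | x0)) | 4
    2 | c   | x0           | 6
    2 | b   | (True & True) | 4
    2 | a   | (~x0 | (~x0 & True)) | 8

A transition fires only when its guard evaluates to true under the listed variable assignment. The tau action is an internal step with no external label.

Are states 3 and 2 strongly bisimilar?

Answer: BISIMILAR

Trace:
Refine partition for ~:
  round 0: {{0,1,2,3,4,5,6,7,8}}
  round 1: {{0},{1},{2,3},{4},{5},{6,8},{7}}
  round 2: {{0},{1},{2,3},{4},{5},{6},{7},{8}}
8 equivalence class(es) (converged in 3)
3∈{2,3}, 2∈{2,3}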